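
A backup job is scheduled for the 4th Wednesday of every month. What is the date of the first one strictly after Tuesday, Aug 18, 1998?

Aug 1998 starts on a Saturday; its first Wednesday is the 5th, so the 4th Wednesday is the 26th — Aug 26, 1998.
Aug 26, 1998 is after Aug 18, 1998, so that is the next one.

Aug 26, 1998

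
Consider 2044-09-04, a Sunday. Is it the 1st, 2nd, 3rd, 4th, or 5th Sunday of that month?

Day 4 falls in week ⌈4/7⌉ of the month.
Days 1–7 hold the 1st Sunday, 8–14 the 2nd, 15–21 the 3rd, 22–28 the 4th, 29–31 the 5th.
4 is in the range for the 1st.

1st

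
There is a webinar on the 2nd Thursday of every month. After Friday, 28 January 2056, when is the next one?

January 2056 starts on a Saturday; its first Thursday is the 6th, so the 2nd Thursday is the 13th — 13 January 2056.
That is not after 28 January 2056, so look at February 2056.
February 2056 starts on a Tuesday; its first Thursday is the 3rd, so the 2nd Thursday is the 10th — 10 February 2056.

10 February 2056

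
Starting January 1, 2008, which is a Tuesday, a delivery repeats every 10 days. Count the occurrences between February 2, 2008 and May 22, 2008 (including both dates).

Occurrences land 10·i days after January 1, 2008 for i = 0, 1, 2, …
February 2, 2008 is 32 days after the start; 32 ÷ 10 = 3 remainder 2; since the remainder is 2, round up to i = 4. First occurrence in the window: #5 on February 10, 2008 (4×10 = 40 days in).
May 22, 2008 is 142 days after the start; 142 ÷ 10 = 14 remainder 2. Last occurrence in the window: #15 on May 20, 2008.
Occurrences #5 through #15: 11 in total.

11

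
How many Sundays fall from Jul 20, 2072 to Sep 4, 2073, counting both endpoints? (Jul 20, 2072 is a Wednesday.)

59

Jul 20, 2072 is a Wednesday; the first Sunday on or after it is Jul 24, 2072 (4 days later).
From Jul 24, 2072 to Sep 4, 2073: 160 + 247 = 407 days (rest of 2072, to Sep 4, 2073 in 2073).
407 ÷ 7 = 58 full weeks with remainder 1, so 58 more Sundays after the first → 59.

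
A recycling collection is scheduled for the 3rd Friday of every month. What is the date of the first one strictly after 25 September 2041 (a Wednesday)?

18 October 2041

September 2041 starts on a Sunday; its first Friday is the 6th, so the 3rd Friday is the 20th — 20 September 2041.
That is not after 25 September 2041, so look at October 2041.
October 2041 starts on a Tuesday; its first Friday is the 4th, so the 3rd Friday is the 18th — 18 October 2041.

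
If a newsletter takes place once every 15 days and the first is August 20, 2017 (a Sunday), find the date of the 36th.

The 36th occurrence is 35 intervals after the first: 35 × 15 = 525 days after August 20, 2017.
August has 31 days — 11 days to the end of August leaves 514.
From end of August to end of 2017 is 122 days (392 left).
2018 has 365 days (27 left).
27 days into January → January 27, 2019.

January 27, 2019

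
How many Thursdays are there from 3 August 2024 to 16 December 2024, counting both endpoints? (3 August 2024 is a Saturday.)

19

3 August 2024 is a Saturday; the first Thursday on or after it is 8 August 2024 (5 days later).
From 8 August 2024 to 16 December 2024: 23 + 30 + 31 + 30 + 16 = 130 days (rest of August, September, October, November, December).
130 ÷ 7 = 18 full weeks with remainder 4, so 18 more Thursdays after the first → 19.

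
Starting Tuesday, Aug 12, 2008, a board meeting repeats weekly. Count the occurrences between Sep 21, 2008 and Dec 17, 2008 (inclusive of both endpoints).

Occurrences land 7·i days after Aug 12, 2008 for i = 0, 1, 2, …
Sep 21, 2008 is 40 days after the start; 40 ÷ 7 = 5 remainder 5; since the remainder is 5, round up to i = 6. First occurrence in the window: #7 on Sep 23, 2008 (6×7 = 42 days in).
Dec 17, 2008 is 127 days after the start; 127 ÷ 7 = 18 remainder 1. Last occurrence in the window: #19 on Dec 16, 2008.
Occurrences #7 through #19: 13 in total.

13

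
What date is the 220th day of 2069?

January has 31 days (220 − 31 = 189 remain).
February has 28 days (189 − 28 = 161 remain).
March has 31 days (161 − 31 = 130 remain).
April has 30 days (130 − 30 = 100 remain).
May has 31 days (100 − 31 = 69 remain).
June has 30 days (69 − 30 = 39 remain).
July has 31 days (39 − 31 = 8 remain).
8 into August → August 8.

August 8, 2069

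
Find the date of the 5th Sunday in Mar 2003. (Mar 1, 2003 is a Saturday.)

Mar 30, 2003

Mar 2003 begins on a Saturday, so the first Sunday is Mar 2 (1 day later).
The 5th Sunday is 4 weeks later: 2 + 28 = 30.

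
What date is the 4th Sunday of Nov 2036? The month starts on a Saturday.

Nov 2036 begins on a Saturday, so the first Sunday is Nov 2 (1 day later).
The 4th Sunday is 3 weeks later: 2 + 21 = 23.

Nov 23, 2036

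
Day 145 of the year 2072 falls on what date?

24 May 2072

January has 31 days (145 − 31 = 114 remain).
February has 29 days (114 − 29 = 85 remain).
March has 31 days (85 − 31 = 54 remain).
April has 30 days (54 − 30 = 24 remain).
24 into May → May 24.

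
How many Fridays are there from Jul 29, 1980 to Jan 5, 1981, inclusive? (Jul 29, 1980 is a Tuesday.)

Jul 29, 1980 is a Tuesday; the first Friday on or after it is Aug 1, 1980 (3 days later).
From Aug 1, 1980 to Jan 5, 1981: 30 + 30 + 31 + 30 + 31 + 5 = 157 days (rest of Aug, Sep, Oct, Nov, Dec, Jan).
157 ÷ 7 = 22 full weeks with remainder 3, so 22 more Fridays after the first → 23.

23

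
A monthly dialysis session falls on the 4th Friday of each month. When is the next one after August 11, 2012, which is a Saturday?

August 2012 starts on a Wednesday; its first Friday is the 3rd, so the 4th Friday is the 24th — August 24, 2012.
August 24, 2012 is after August 11, 2012, so that is the next one.

August 24, 2012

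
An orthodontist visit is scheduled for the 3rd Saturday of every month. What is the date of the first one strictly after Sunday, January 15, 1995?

January 1995 starts on a Sunday; its first Saturday is the 7th, so the 3rd Saturday is the 21st — January 21, 1995.
January 21, 1995 is after January 15, 1995, so that is the next one.

January 21, 1995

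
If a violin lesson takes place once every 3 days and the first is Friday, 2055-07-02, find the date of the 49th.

2055-11-23

The 49th occurrence is 48 intervals after the first: 48 × 3 = 144 days after 2055-07-02.
July has 31 days — 29 days to the end of July leaves 115.
August has 31 days (84 left).
September has 30 days (54 left).
October has 31 days (23 left).
23 days into November → 2055-11-23.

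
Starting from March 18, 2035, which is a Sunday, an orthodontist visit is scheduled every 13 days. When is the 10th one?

The 10th occurrence is 9 intervals after the first: 9 × 13 = 117 days after March 18, 2035.
March has 31 days — 13 days to the end of March leaves 104.
April has 30 days (74 left).
May has 31 days (43 left).
June has 30 days (13 left).
13 days into July → July 13, 2035.

July 13, 2035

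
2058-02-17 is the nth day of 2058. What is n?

Days in months before February: 31 = 31.
Plus 17 days into February → day 48.

48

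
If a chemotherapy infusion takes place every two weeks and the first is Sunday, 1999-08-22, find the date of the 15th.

The 15th occurrence is 14 intervals after the first: 14 × 14 = 196 days after 1999-08-22.
August has 31 days — 9 days to the end of August leaves 187.
September has 30 days (157 left).
October has 31 days (126 left).
November has 30 days (96 left).
December has 31 days (65 left).
January has 31 days (34 left).
February has 29 days (5 left).
5 days into March → 2000-03-05.

2000-03-05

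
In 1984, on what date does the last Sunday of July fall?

July 1984 begins on a Sunday, so the first Sunday is July 1.
July 1984 has 31 days. Adding weeks: 1, 8, 15, 22, 29 — the last one ≤ 31 is the 29th.

29 July 1984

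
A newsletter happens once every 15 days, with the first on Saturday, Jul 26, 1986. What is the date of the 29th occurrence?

Sep 19, 1987

The 29th occurrence is 28 intervals after the first: 28 × 15 = 420 days after Jul 26, 1986.
Jul has 31 days — 5 days to the end of Jul leaves 415.
From end of Jul to end of 1986 is 153 days (262 left).
Jan has 31 days (231 left).
Feb has 28 days (203 left).
Mar has 31 days (172 left).
Apr has 30 days (142 left).
May has 31 days (111 left).
Jun has 30 days (81 left).
Jul has 31 days (50 left).
Aug has 31 days (19 left).
19 days into Sep → Sep 19, 1987.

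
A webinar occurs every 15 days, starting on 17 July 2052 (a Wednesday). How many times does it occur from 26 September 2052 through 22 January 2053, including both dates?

Occurrences land 15·i days after 17 July 2052 for i = 0, 1, 2, …
26 September 2052 is 71 days after the start; 71 ÷ 15 = 4 remainder 11; since the remainder is 11, round up to i = 5. First occurrence in the window: #6 on 30 September 2052 (5×15 = 75 days in).
22 January 2053 is 189 days after the start; 189 ÷ 15 = 12 remainder 9. Last occurrence in the window: #13 on 13 January 2053.
Occurrences #6 through #13: 8 in total.

8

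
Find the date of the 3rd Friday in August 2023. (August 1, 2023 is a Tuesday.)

August 2023 begins on a Tuesday, so the first Friday is August 4 (3 days later).
The 3rd Friday is 2 weeks later: 4 + 14 = 18.

18 August 2023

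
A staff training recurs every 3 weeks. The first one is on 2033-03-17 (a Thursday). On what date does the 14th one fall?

The 14th occurrence is 13 intervals after the first: 13 × 21 = 273 days after 2033-03-17.
March has 31 days — 14 days to the end of March leaves 259.
April has 30 days (229 left).
May has 31 days (198 left).
June has 30 days (168 left).
July has 31 days (137 left).
August has 31 days (106 left).
September has 30 days (76 left).
October has 31 days (45 left).
November has 30 days (15 left).
15 days into December → 2033-12-15.

2033-12-15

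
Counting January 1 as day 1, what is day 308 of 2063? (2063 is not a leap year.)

January has 31 days (308 − 31 = 277 remain).
February has 28 days (277 − 28 = 249 remain).
March has 31 days (249 − 31 = 218 remain).
April has 30 days (218 − 30 = 188 remain).
May has 31 days (188 − 31 = 157 remain).
June has 30 days (157 − 30 = 127 remain).
July has 31 days (127 − 31 = 96 remain).
August has 31 days (96 − 31 = 65 remain).
September has 30 days (65 − 30 = 35 remain).
October has 31 days (35 − 31 = 4 remain).
4 into November → November 4.

2063-11-04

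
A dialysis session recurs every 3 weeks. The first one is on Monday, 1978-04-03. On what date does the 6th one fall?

The 6th occurrence is 5 intervals after the first: 5 × 21 = 105 days after 1978-04-03.
April has 30 days — 27 days to the end of April leaves 78.
May has 31 days (47 left).
June has 30 days (17 left).
17 days into July → 1978-07-17.

1978-07-17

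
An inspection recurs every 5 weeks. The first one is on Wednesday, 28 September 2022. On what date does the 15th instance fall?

31 January 2024

The 15th occurrence is 14 intervals after the first: 14 × 35 = 490 days after 28 September 2022.
September has 30 days — 2 days to the end of September leaves 488.
From end of September to end of 2022 is 92 days (396 left).
2023 has 365 days (31 left).
31 days into January → 31 January 2024.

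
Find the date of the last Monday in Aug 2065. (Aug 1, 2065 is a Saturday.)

Aug 2065 begins on a Saturday, so the first Monday is Aug 3 (2 days later).
Aug 2065 has 31 days. Adding weeks: 3, 10, 17, 24, 31 — the last one ≤ 31 is the 31st.

Aug 31, 2065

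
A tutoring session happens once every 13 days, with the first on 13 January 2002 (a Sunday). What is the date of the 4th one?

21 February 2002

The 4th occurrence is 3 intervals after the first: 3 × 13 = 39 days after 13 January 2002.
January has 31 days — 18 days to the end of January leaves 21.
21 days into February → 21 February 2002.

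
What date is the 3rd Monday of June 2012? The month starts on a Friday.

2012-06-18

June 2012 begins on a Friday, so the first Monday is June 4 (3 days later).
The 3rd Monday is 2 weeks later: 4 + 14 = 18.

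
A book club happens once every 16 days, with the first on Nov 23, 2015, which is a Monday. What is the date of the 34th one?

May 4, 2017

The 34th occurrence is 33 intervals after the first: 33 × 16 = 528 days after Nov 23, 2015.
Nov has 30 days — 7 days to the end of Nov leaves 521.
From end of Nov to end of 2015 is 31 days (490 left).
2016 has 366 days (124 left).
Jan has 31 days (93 left).
Feb has 28 days (65 left).
Mar has 31 days (34 left).
Apr has 30 days (4 left).
4 days into May → May 4, 2017.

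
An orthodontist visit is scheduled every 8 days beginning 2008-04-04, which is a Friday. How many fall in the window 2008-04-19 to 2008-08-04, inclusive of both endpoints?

14

Occurrences land 8·i days after 2008-04-04 for i = 0, 1, 2, …
2008-04-19 is 15 days after the start; 15 ÷ 8 = 1 remainder 7; since the remainder is 7, round up to i = 2. First occurrence in the window: #3 on 2008-04-20 (2×8 = 16 days in).
2008-08-04 is 122 days after the start; 122 ÷ 8 = 15 remainder 2. Last occurrence in the window: #16 on 2008-08-02.
Occurrences #3 through #16: 14 in total.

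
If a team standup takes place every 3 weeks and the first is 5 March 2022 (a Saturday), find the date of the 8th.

The 8th occurrence is 7 intervals after the first: 7 × 21 = 147 days after 5 March 2022.
March has 31 days — 26 days to the end of March leaves 121.
April has 30 days (91 left).
May has 31 days (60 left).
June has 30 days (30 left).
30 days into July → 30 July 2022.

30 July 2022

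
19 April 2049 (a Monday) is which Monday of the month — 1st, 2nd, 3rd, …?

3rd

Day 19 falls in week ⌈19/7⌉ of the month.
Days 1–7 hold the 1st Monday, 8–14 the 2nd, 15–21 the 3rd, 22–28 the 4th, 29–31 the 5th.
19 is in the range for the 3rd.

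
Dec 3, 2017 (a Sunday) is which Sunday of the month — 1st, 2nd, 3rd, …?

1st

Day 3 falls in week ⌈3/7⌉ of the month.
Days 1–7 hold the 1st Sunday, 8–14 the 2nd, 15–21 the 3rd, 22–28 the 4th, 29–31 the 5th.
3 is in the range for the 1st.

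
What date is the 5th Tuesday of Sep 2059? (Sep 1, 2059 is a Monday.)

Sep 30, 2059

Sep 2059 begins on a Monday, so the first Tuesday is Sep 2 (1 day later).
The 5th Tuesday is 4 weeks later: 2 + 28 = 30.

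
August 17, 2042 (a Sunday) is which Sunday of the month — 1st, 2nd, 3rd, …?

Day 17 falls in week ⌈17/7⌉ of the month.
Days 1–7 hold the 1st Sunday, 8–14 the 2nd, 15–21 the 3rd, 22–28 the 4th, 29–31 the 5th.
17 is in the range for the 3rd.

3rd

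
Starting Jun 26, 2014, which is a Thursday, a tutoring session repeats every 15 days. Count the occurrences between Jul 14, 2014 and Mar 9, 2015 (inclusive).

16

Occurrences land 15·i days after Jun 26, 2014 for i = 0, 1, 2, …
Jul 14, 2014 is 18 days after the start; 18 ÷ 15 = 1 remainder 3; since the remainder is 3, round up to i = 2. First occurrence in the window: #3 on Jul 26, 2014 (2×15 = 30 days in).
Mar 9, 2015 is 256 days after the start; 256 ÷ 15 = 17 remainder 1. Last occurrence in the window: #18 on Mar 8, 2015.
Occurrences #3 through #18: 16 in total.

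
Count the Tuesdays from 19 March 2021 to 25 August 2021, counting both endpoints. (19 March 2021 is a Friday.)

19 March 2021 is a Friday; the first Tuesday on or after it is 23 March 2021 (4 days later).
From 23 March 2021 to 25 August 2021: 8 + 30 + 31 + 30 + 31 + 25 = 155 days (rest of March, April, May, June, July, August).
155 ÷ 7 = 22 full weeks with remainder 1, so 22 more Tuesdays after the first → 23.

23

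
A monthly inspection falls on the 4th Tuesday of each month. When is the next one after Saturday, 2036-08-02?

2036-08-26

August 2036 starts on a Friday; its first Tuesday is the 5th, so the 4th Tuesday is the 26th — 2036-08-26.
2036-08-26 is after 2036-08-02, so that is the next one.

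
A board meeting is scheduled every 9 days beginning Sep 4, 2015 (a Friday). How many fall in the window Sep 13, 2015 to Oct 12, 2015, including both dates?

Occurrences land 9·i days after Sep 4, 2015 for i = 0, 1, 2, …
Sep 13, 2015 is 9 days after the start; 9 ÷ 9 = 1 remainder 0. First occurrence in the window: #2 on Sep 13, 2015 (1×9 = 9 days in).
Oct 12, 2015 is 38 days after the start; 38 ÷ 9 = 4 remainder 2. Last occurrence in the window: #5 on Oct 10, 2015.
Occurrences #2 through #5: 4 in total.

4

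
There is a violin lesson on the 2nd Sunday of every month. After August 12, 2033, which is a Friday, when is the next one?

August 14, 2033

August 2033 starts on a Monday; its first Sunday is the 7th, so the 2nd Sunday is the 14th — August 14, 2033.
August 14, 2033 is after August 12, 2033, so that is the next one.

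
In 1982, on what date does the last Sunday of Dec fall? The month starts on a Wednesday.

Dec 1982 begins on a Wednesday, so the first Sunday is Dec 5 (4 days later).
Dec 1982 has 31 days. Adding weeks: 5, 12, 19, 26 — the last one ≤ 31 is the 26th.

Dec 26, 1982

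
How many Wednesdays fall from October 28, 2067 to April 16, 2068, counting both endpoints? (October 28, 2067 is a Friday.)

24

October 28, 2067 is a Friday; the first Wednesday on or after it is November 2, 2067 (5 days later).
From November 2, 2067 to April 16, 2068: 28 + 31 + 31 + 29 + 31 + 16 = 166 days (rest of November, December, January, February, March, April).
166 ÷ 7 = 23 full weeks with remainder 5, so 23 more Wednesdays after the first → 24.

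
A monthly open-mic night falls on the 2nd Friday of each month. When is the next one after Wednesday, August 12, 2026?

August 14, 2026

August 2026 starts on a Saturday; its first Friday is the 7th, so the 2nd Friday is the 14th — August 14, 2026.
August 14, 2026 is after August 12, 2026, so that is the next one.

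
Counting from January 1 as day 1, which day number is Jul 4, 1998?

Days in months before Jul: 31 + 28 + 31 + 30 + 31 + 30 = 181.
Plus 4 days into Jul → day 185.

185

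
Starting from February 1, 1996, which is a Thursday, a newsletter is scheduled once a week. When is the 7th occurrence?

The 7th occurrence is 6 intervals after the first: 6 × 7 = 42 days after February 1, 1996.
February has 29 days — 28 days to the end of February leaves 14.
14 days into March → March 14, 1996.

March 14, 1996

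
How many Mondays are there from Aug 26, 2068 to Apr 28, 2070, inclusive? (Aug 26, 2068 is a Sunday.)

88

Aug 26, 2068 is a Sunday; the first Monday on or after it is Aug 27, 2068 (1 day later).
From Aug 27, 2068 to Apr 28, 2070: 126 + 365 + 118 = 609 days (rest of 2068, 2069, to Apr 28, 2070 in 2070).
609 ÷ 7 = 87 full weeks with remainder 0, so 87 more Mondays after the first → 88.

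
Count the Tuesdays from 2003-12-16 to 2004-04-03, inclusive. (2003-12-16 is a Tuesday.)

2003-12-16 is a Tuesday; the first Tuesday on or after it is 2003-12-16.
From 2003-12-16 to 2004-04-03: 15 + 31 + 29 + 31 + 3 = 109 days (rest of December, January, February, March, April).
109 ÷ 7 = 15 full weeks with remainder 4, so 15 more Tuesdays after the first → 16.

16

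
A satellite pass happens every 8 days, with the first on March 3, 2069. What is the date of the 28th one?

The 28th occurrence is 27 intervals after the first: 27 × 8 = 216 days after March 3, 2069.
March has 31 days — 28 days to the end of March leaves 188.
April has 30 days (158 left).
May has 31 days (127 left).
June has 30 days (97 left).
July has 31 days (66 left).
August has 31 days (35 left).
September has 30 days (5 left).
5 days into October → October 5, 2069.

October 5, 2069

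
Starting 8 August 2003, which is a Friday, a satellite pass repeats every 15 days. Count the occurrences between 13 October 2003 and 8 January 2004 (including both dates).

6

Occurrences land 15·i days after 8 August 2003 for i = 0, 1, 2, …
13 October 2003 is 66 days after the start; 66 ÷ 15 = 4 remainder 6; since the remainder is 6, round up to i = 5. First occurrence in the window: #6 on 22 October 2003 (5×15 = 75 days in).
8 January 2004 is 153 days after the start; 153 ÷ 15 = 10 remainder 3. Last occurrence in the window: #11 on 5 January 2004.
Occurrences #6 through #11: 6 in total.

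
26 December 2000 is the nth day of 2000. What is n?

Days in months before December: 31 + 29 + 31 + 30 + 31 + 30 + 31 + 31 + 30 + 31 + 30 = 335.
Plus 26 days into December → day 361.

361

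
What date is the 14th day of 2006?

14 January 2006

14 into January → January 14.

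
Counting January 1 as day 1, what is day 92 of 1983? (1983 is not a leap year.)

1983-04-02

January has 31 days (92 − 31 = 61 remain).
February has 28 days (61 − 28 = 33 remain).
March has 31 days (33 − 31 = 2 remain).
2 into April → April 2.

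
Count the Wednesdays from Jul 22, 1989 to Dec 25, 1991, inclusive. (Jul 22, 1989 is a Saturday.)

127

Jul 22, 1989 is a Saturday; the first Wednesday on or after it is Jul 26, 1989 (4 days later).
From Jul 26, 1989 to Dec 25, 1991: 158 + 365 + 359 = 882 days (rest of 1989, 1990, to Dec 25, 1991 in 1991).
882 ÷ 7 = 126 full weeks with remainder 0, so 126 more Wednesdays after the first → 127.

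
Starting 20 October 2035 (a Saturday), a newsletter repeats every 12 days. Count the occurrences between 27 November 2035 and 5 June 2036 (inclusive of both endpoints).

16

Occurrences land 12·i days after 20 October 2035 for i = 0, 1, 2, …
27 November 2035 is 38 days after the start; 38 ÷ 12 = 3 remainder 2; since the remainder is 2, round up to i = 4. First occurrence in the window: #5 on 7 December 2035 (4×12 = 48 days in).
5 June 2036 is 229 days after the start; 229 ÷ 12 = 19 remainder 1. Last occurrence in the window: #20 on 4 June 2036.
Occurrences #5 through #20: 16 in total.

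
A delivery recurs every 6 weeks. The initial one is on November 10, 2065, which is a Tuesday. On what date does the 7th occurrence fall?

July 20, 2066

The 7th occurrence is 6 intervals after the first: 6 × 42 = 252 days after November 10, 2065.
November has 30 days — 20 days to the end of November leaves 232.
December has 31 days (201 left).
January has 31 days (170 left).
February has 28 days (142 left).
March has 31 days (111 left).
April has 30 days (81 left).
May has 31 days (50 left).
June has 30 days (20 left).
20 days into July → July 20, 2066.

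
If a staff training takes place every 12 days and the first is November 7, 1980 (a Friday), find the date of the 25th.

August 22, 1981

The 25th occurrence is 24 intervals after the first: 24 × 12 = 288 days after November 7, 1980.
November has 30 days — 23 days to the end of November leaves 265.
December has 31 days (234 left).
January has 31 days (203 left).
February has 28 days (175 left).
March has 31 days (144 left).
April has 30 days (114 left).
May has 31 days (83 left).
June has 30 days (53 left).
July has 31 days (22 left).
22 days into August → August 22, 1981.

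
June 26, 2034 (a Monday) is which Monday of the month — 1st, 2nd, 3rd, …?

Day 26 falls in week ⌈26/7⌉ of the month.
Days 1–7 hold the 1st Monday, 8–14 the 2nd, 15–21 the 3rd, 22–28 the 4th, 29–31 the 5th.
26 is in the range for the 4th.

4th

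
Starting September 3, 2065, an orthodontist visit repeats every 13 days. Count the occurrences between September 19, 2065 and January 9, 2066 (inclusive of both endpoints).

Occurrences land 13·i days after September 3, 2065 for i = 0, 1, 2, …
September 19, 2065 is 16 days after the start; 16 ÷ 13 = 1 remainder 3; since the remainder is 3, round up to i = 2. First occurrence in the window: #3 on September 29, 2065 (2×13 = 26 days in).
January 9, 2066 is 128 days after the start; 128 ÷ 13 = 9 remainder 11. Last occurrence in the window: #10 on December 29, 2065.
Occurrences #3 through #10: 8 in total.

8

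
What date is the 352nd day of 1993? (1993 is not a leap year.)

December 18, 1993

January has 31 days (352 − 31 = 321 remain).
February has 28 days (321 − 28 = 293 remain).
March has 31 days (293 − 31 = 262 remain).
April has 30 days (262 − 30 = 232 remain).
May has 31 days (232 − 31 = 201 remain).
June has 30 days (201 − 30 = 171 remain).
July has 31 days (171 − 31 = 140 remain).
August has 31 days (140 − 31 = 109 remain).
September has 30 days (109 − 30 = 79 remain).
October has 31 days (79 − 31 = 48 remain).
November has 30 days (48 − 30 = 18 remain).
18 into December → December 18.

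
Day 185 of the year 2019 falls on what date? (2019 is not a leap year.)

Jul 4, 2019

Jan has 31 days (185 − 31 = 154 remain).
Feb has 28 days (154 − 28 = 126 remain).
Mar has 31 days (126 − 31 = 95 remain).
Apr has 30 days (95 − 30 = 65 remain).
May has 31 days (65 − 31 = 34 remain).
Jun has 30 days (34 − 30 = 4 remain).
4 into Jul → Jul 4.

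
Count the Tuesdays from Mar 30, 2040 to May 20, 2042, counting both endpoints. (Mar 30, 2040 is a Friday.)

112

Mar 30, 2040 is a Friday; the first Tuesday on or after it is Apr 3, 2040 (4 days later).
From Apr 3, 2040 to May 20, 2042: 272 + 365 + 140 = 777 days (rest of 2040, 2041, to May 20, 2042 in 2042).
777 ÷ 7 = 111 full weeks with remainder 0, so 111 more Tuesdays after the first → 112.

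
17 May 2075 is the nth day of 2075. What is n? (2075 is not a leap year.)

137

Days in months before May: 31 + 28 + 31 + 30 = 120.
Plus 17 days into May → day 137.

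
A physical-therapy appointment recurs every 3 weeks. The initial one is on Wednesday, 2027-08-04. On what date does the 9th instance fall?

2028-01-19

The 9th occurrence is 8 intervals after the first: 8 × 21 = 168 days after 2027-08-04.
August has 31 days — 27 days to the end of August leaves 141.
September has 30 days (111 left).
October has 31 days (80 left).
November has 30 days (50 left).
December has 31 days (19 left).
19 days into January → 2028-01-19.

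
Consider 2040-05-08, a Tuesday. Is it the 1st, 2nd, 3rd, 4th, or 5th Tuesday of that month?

2nd

Day 8 falls in week ⌈8/7⌉ of the month.
Days 1–7 hold the 1st Tuesday, 8–14 the 2nd, 15–21 the 3rd, 22–28 the 4th, 29–31 the 5th.
8 is in the range for the 2nd.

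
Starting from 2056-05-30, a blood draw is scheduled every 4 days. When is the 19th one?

The 19th occurrence is 18 intervals after the first: 18 × 4 = 72 days after 2056-05-30.
May has 31 days — 1 day to the end of May leaves 71.
June has 30 days (41 left).
July has 31 days (10 left).
10 days into August → 2056-08-10.

2056-08-10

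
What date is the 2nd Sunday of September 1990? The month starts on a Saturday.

1990-09-09

September 1990 begins on a Saturday, so the first Sunday is September 2 (1 day later).
The 2nd Sunday is 1 weeks later: 2 + 7 = 9.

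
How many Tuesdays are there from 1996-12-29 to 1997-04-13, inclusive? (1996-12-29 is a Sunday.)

15

1996-12-29 is a Sunday; the first Tuesday on or after it is 1996-12-31 (2 days later).
From 1996-12-31 to 1997-04-13: 0 + 31 + 28 + 31 + 13 = 103 days (rest of December, January, February, March, April).
103 ÷ 7 = 14 full weeks with remainder 5, so 14 more Tuesdays after the first → 15.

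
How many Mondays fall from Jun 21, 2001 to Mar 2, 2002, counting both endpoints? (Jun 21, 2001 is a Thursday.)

Jun 21, 2001 is a Thursday; the first Monday on or after it is Jun 25, 2001 (4 days later).
From Jun 25, 2001 to Mar 2, 2002: 5 + 31 + 31 + 30 + 31 + 30 + 31 + 31 + 28 + 2 = 250 days (rest of Jun, Jul, Aug, Sep, Oct, Nov, Dec, Jan, Feb, Mar).
250 ÷ 7 = 35 full weeks with remainder 5, so 35 more Mondays after the first → 36.

36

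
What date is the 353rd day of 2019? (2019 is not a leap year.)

January has 31 days (353 − 31 = 322 remain).
February has 28 days (322 − 28 = 294 remain).
March has 31 days (294 − 31 = 263 remain).
April has 30 days (263 − 30 = 233 remain).
May has 31 days (233 − 31 = 202 remain).
June has 30 days (202 − 30 = 172 remain).
July has 31 days (172 − 31 = 141 remain).
August has 31 days (141 − 31 = 110 remain).
September has 30 days (110 − 30 = 80 remain).
October has 31 days (80 − 31 = 49 remain).
November has 30 days (49 − 30 = 19 remain).
19 into December → December 19.

19 December 2019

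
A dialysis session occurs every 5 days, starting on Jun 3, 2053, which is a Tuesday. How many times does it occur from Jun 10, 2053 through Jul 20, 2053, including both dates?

Occurrences land 5·i days after Jun 3, 2053 for i = 0, 1, 2, …
Jun 10, 2053 is 7 days after the start; 7 ÷ 5 = 1 remainder 2; since the remainder is 2, round up to i = 2. First occurrence in the window: #3 on Jun 13, 2053 (2×5 = 10 days in).
Jul 20, 2053 is 47 days after the start; 47 ÷ 5 = 9 remainder 2. Last occurrence in the window: #10 on Jul 18, 2053.
Occurrences #3 through #10: 8 in total.

8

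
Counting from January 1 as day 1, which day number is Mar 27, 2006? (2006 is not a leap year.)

Days in months before Mar: 31 + 28 = 59.
Plus 27 days into Mar → day 86.

86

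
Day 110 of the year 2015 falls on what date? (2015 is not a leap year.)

January has 31 days (110 − 31 = 79 remain).
February has 28 days (79 − 28 = 51 remain).
March has 31 days (51 − 31 = 20 remain).
20 into April → April 20.

20 April 2015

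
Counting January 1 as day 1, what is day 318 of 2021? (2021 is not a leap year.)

Jan has 31 days (318 − 31 = 287 remain).
Feb has 28 days (287 − 28 = 259 remain).
Mar has 31 days (259 − 31 = 228 remain).
Apr has 30 days (228 − 30 = 198 remain).
May has 31 days (198 − 31 = 167 remain).
Jun has 30 days (167 − 30 = 137 remain).
Jul has 31 days (137 − 31 = 106 remain).
Aug has 31 days (106 − 31 = 75 remain).
Sep has 30 days (75 − 30 = 45 remain).
Oct has 31 days (45 − 31 = 14 remain).
14 into Nov → Nov 14.

Nov 14, 2021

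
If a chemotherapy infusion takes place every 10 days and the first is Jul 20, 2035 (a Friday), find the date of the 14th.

Nov 27, 2035

The 14th occurrence is 13 intervals after the first: 13 × 10 = 130 days after Jul 20, 2035.
Jul has 31 days — 11 days to the end of Jul leaves 119.
Aug has 31 days (88 left).
Sep has 30 days (58 left).
Oct has 31 days (27 left).
27 days into Nov → Nov 27, 2035.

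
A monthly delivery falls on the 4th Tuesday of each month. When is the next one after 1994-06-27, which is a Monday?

1994-06-28

June 1994 starts on a Wednesday; its first Tuesday is the 7th, so the 4th Tuesday is the 28th — 1994-06-28.
1994-06-28 is after 1994-06-27, so that is the next one.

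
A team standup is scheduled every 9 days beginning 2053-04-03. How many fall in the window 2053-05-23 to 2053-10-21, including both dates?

17

Occurrences land 9·i days after 2053-04-03 for i = 0, 1, 2, …
2053-05-23 is 50 days after the start; 50 ÷ 9 = 5 remainder 5; since the remainder is 5, round up to i = 6. First occurrence in the window: #7 on 2053-05-27 (6×9 = 54 days in).
2053-10-21 is 201 days after the start; 201 ÷ 9 = 22 remainder 3. Last occurrence in the window: #23 on 2053-10-18.
Occurrences #7 through #23: 17 in total.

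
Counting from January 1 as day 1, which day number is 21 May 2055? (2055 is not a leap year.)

141

Days in months before May: 31 + 28 + 31 + 30 = 120.
Plus 21 days into May → day 141.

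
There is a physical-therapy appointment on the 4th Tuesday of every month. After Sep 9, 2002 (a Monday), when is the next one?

Sep 2002 starts on a Sunday; its first Tuesday is the 3rd, so the 4th Tuesday is the 24th — Sep 24, 2002.
Sep 24, 2002 is after Sep 9, 2002, so that is the next one.

Sep 24, 2002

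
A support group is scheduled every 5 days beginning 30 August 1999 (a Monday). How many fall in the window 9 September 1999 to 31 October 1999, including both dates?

11

Occurrences land 5·i days after 30 August 1999 for i = 0, 1, 2, …
9 September 1999 is 10 days after the start; 10 ÷ 5 = 2 remainder 0. First occurrence in the window: #3 on 9 September 1999 (2×5 = 10 days in).
31 October 1999 is 62 days after the start; 62 ÷ 5 = 12 remainder 2. Last occurrence in the window: #13 on 29 October 1999.
Occurrences #3 through #13: 11 in total.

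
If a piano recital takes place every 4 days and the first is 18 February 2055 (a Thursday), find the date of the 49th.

29 August 2055

The 49th occurrence is 48 intervals after the first: 48 × 4 = 192 days after 18 February 2055.
February has 28 days — 10 days to the end of February leaves 182.
March has 31 days (151 left).
April has 30 days (121 left).
May has 31 days (90 left).
June has 30 days (60 left).
July has 31 days (29 left).
29 days into August → 29 August 2055.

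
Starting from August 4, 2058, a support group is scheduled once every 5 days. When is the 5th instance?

The 5th occurrence is 4 intervals after the first: 4 × 5 = 20 days after August 4, 2058.
20 days later is August 24, 2058.

August 24, 2058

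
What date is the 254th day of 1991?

September 11, 1991

January has 31 days (254 − 31 = 223 remain).
February has 28 days (223 − 28 = 195 remain).
March has 31 days (195 − 31 = 164 remain).
April has 30 days (164 − 30 = 134 remain).
May has 31 days (134 − 31 = 103 remain).
June has 30 days (103 − 30 = 73 remain).
July has 31 days (73 − 31 = 42 remain).
August has 31 days (42 − 31 = 11 remain).
11 into September → September 11.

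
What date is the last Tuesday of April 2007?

The first Tuesday of April 2007 is April 3.
April 2007 has 30 days. Adding weeks: 3, 10, 17, 24 — the last one ≤ 30 is the 24th.

24 April 2007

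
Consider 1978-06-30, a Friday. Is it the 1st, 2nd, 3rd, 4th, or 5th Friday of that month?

Day 30 falls in week ⌈30/7⌉ of the month.
Days 1–7 hold the 1st Friday, 8–14 the 2nd, 15–21 the 3rd, 22–28 the 4th, 29–31 the 5th.
30 is in the range for the 5th.

5th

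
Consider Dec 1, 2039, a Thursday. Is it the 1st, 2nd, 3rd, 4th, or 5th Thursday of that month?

1st

Day 1 falls in week ⌈1/7⌉ of the month.
Days 1–7 hold the 1st Thursday, 8–14 the 2nd, 15–21 the 3rd, 22–28 the 4th, 29–31 the 5th.
1 is in the range for the 1st.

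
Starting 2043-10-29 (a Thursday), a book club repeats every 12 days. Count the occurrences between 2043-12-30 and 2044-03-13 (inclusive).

6

Occurrences land 12·i days after 2043-10-29 for i = 0, 1, 2, …
2043-12-30 is 62 days after the start; 62 ÷ 12 = 5 remainder 2; since the remainder is 2, round up to i = 6. First occurrence in the window: #7 on 2044-01-09 (6×12 = 72 days in).
2044-03-13 is 136 days after the start; 136 ÷ 12 = 11 remainder 4. Last occurrence in the window: #12 on 2044-03-09.
Occurrences #7 through #12: 6 in total.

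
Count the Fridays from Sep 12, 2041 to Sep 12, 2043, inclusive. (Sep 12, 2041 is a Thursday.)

105

Sep 12, 2041 is a Thursday; the first Friday on or after it is Sep 13, 2041 (1 day later).
From Sep 13, 2041 to Sep 12, 2043: 109 + 365 + 255 = 729 days (rest of 2041, 2042, to Sep 12, 2043 in 2043).
729 ÷ 7 = 104 full weeks with remainder 1, so 104 more Fridays after the first → 105.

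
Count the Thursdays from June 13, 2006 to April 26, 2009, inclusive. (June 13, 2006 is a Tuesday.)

150

June 13, 2006 is a Tuesday; the first Thursday on or after it is June 15, 2006 (2 days later).
From June 15, 2006 to April 26, 2009: 199 + 365 + 366 + 116 = 1046 days (rest of 2006, 2007, 2008, to April 26, 2009 in 2009).
1046 ÷ 7 = 149 full weeks with remainder 3, so 149 more Thursdays after the first → 150.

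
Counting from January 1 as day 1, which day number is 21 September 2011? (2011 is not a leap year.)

Days in months before September: 31 + 28 + 31 + 30 + 31 + 30 + 31 + 31 = 243.
Plus 21 days into September → day 264.

264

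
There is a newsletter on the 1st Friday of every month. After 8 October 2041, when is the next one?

1 November 2041

October 2041 starts on a Tuesday, so its 1st Friday is 4 October 2041 (3 days in).
That is not after 8 October 2041, so look at November 2041.
November 2041 starts on a Friday, so its 1st Friday is 1 November 2041.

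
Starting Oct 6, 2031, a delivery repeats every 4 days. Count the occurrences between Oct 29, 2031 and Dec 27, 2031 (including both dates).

15

Occurrences land 4·i days after Oct 6, 2031 for i = 0, 1, 2, …
Oct 29, 2031 is 23 days after the start; 23 ÷ 4 = 5 remainder 3; since the remainder is 3, round up to i = 6. First occurrence in the window: #7 on Oct 30, 2031 (6×4 = 24 days in).
Dec 27, 2031 is 82 days after the start; 82 ÷ 4 = 20 remainder 2. Last occurrence in the window: #21 on Dec 25, 2031.
Occurrences #7 through #21: 15 in total.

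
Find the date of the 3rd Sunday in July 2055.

July 2055 begins on a Thursday, so the first Sunday is July 4 (3 days later).
The 3rd Sunday is 2 weeks later: 4 + 14 = 18.

July 18, 2055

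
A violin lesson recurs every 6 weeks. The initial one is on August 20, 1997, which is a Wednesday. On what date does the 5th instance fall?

February 4, 1998

The 5th occurrence is 4 intervals after the first: 4 × 42 = 168 days after August 20, 1997.
August has 31 days — 11 days to the end of August leaves 157.
September has 30 days (127 left).
October has 31 days (96 left).
November has 30 days (66 left).
December has 31 days (35 left).
January has 31 days (4 left).
4 days into February → February 4, 1998.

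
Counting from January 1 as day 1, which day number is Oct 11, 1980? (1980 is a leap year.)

285

Days in months before Oct: 31 + 29 + 31 + 30 + 31 + 30 + 31 + 31 + 30 = 274.
Plus 11 days into Oct → day 285.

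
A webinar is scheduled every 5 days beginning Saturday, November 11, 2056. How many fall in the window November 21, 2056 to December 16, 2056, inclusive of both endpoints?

6

Occurrences land 5·i days after November 11, 2056 for i = 0, 1, 2, …
November 21, 2056 is 10 days after the start; 10 ÷ 5 = 2 remainder 0. First occurrence in the window: #3 on November 21, 2056 (2×5 = 10 days in).
December 16, 2056 is 35 days after the start; 35 ÷ 5 = 7 remainder 0. Last occurrence in the window: #8 on December 16, 2056.
Occurrences #3 through #8: 6 in total.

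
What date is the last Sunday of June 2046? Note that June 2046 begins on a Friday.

2046-06-24

June 2046 begins on a Friday, so the first Sunday is June 3 (2 days later).
June 2046 has 30 days. Adding weeks: 3, 10, 17, 24 — the last one ≤ 30 is the 24th.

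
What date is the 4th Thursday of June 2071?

2071-06-25

June 2071 begins on a Monday, so the first Thursday is June 4 (3 days later).
The 4th Thursday is 3 weeks later: 4 + 21 = 25.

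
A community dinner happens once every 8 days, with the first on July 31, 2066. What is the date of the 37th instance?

May 15, 2067

The 37th occurrence is 36 intervals after the first: 36 × 8 = 288 days after July 31, 2066.
July has 31 days — 0 days to the end of July leaves 288.
August has 31 days (257 left).
September has 30 days (227 left).
October has 31 days (196 left).
November has 30 days (166 left).
December has 31 days (135 left).
January has 31 days (104 left).
February has 28 days (76 left).
March has 31 days (45 left).
April has 30 days (15 left).
15 days into May → May 15, 2067.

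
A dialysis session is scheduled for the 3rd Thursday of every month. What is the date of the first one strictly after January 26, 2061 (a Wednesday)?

February 17, 2061

January 2061 starts on a Saturday; its first Thursday is the 6th, so the 3rd Thursday is the 20th — January 20, 2061.
That is not after January 26, 2061, so look at February 2061.
February 2061 starts on a Tuesday; its first Thursday is the 3rd, so the 3rd Thursday is the 17th — February 17, 2061.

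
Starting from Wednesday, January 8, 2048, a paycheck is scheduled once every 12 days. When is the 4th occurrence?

The 4th occurrence is 3 intervals after the first: 3 × 12 = 36 days after January 8, 2048.
January has 31 days — 23 days to the end of January leaves 13.
13 days into February → February 13, 2048.

February 13, 2048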